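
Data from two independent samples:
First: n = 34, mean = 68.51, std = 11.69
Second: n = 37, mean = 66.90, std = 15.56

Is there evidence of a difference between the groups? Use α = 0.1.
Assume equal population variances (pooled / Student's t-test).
Student's two-sample t-test (equal variances):
H₀: μ₁ = μ₂
H₁: μ₁ ≠ μ₂
df = n₁ + n₂ - 2 = 69
Pooled variance s_p² = [(n₁-1)s₁² + (n₂-1)s₂²] / (n₁ + n₂ - 2) = [(33)(11.69²) + (36)(15.56²)] / 69 = 191.6774
SE = √(s_p²(1/n₁ + 1/n₂)) = √(191.6774 × (1/34 + 1/37)) = 3.2891
t = (x̄₁ - x̄₂) / SE = (68.51 - 66.90) / 3.2891 = 1.61 / 3.2891 = 0.489
p-value = 0.6260

Since p-value > α = 0.1, we fail to reject H₀.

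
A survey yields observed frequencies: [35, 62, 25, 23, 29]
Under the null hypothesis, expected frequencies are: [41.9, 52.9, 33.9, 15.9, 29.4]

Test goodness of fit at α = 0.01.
Chi-square goodness of fit test:
H₀: observed counts match expected distribution
H₁: observed counts differ from expected distribution
df = k - 1 = 4
χ² = Σ(O - E)²/E
   = (35 - 41.9)²/41.9 + (62 - 52.9)²/52.9 + (25 - 33.9)²/33.9 + (23 - 15.9)²/15.9 + (29 - 29.4)²/29.4
   = 1.136 + 1.565 + 2.337 + 3.170 + 0.005
   = 8.21
p-value = 0.0840

Since p-value > α = 0.01, we fail to reject H₀.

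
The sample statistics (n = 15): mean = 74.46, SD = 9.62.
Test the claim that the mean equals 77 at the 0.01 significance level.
One-sample t-test:
H₀: μ = 77
H₁: μ ≠ 77
df = n - 1 = 14
t = (x̄ - μ₀) / (s/√n) = (74.46 - 77) / (9.62/√15) = -1.023
p-value = 0.3238

Since p-value > α = 0.01, we fail to reject H₀.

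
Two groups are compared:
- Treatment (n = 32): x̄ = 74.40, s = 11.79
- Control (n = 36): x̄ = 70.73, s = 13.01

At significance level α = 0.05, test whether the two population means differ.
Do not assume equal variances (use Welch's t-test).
Welch's two-sample t-test:
H₀: μ₁ = μ₂
H₁: μ₁ ≠ μ₂
s₁²/n₁ = 11.79²/32 = 4.3439,  s₂²/n₂ = 13.01²/36 = 4.7017
SE = √(s₁²/n₁ + s₂²/n₂) = √(4.3439 + 4.7017) = 3.0076
df (Welch-Satterthwaite) = (s₁²/n₁ + s₂²/n₂)² / [(s₁²/n₁)²/(n₁-1) + (s₂²/n₂)²/(n₂-1)] ≈ 65.97
t = (x̄₁ - x̄₂) / SE = (74.40 - 70.73) / 3.0076 = 3.67 / 3.0076 = 1.220
p-value = 0.2267

Since p-value > α = 0.05, we fail to reject H₀.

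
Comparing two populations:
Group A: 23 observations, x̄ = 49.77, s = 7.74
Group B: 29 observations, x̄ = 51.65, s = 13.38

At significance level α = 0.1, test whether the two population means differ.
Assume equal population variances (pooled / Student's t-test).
Student's two-sample t-test (equal variances):
H₀: μ₁ = μ₂
H₁: μ₁ ≠ μ₂
df = n₁ + n₂ - 2 = 50
Pooled variance s_p² = [(n₁-1)s₁² + (n₂-1)s₂²] / (n₁ + n₂ - 2) = [(22)(7.74²) + (28)(13.38²)] / 50 = 126.6130
SE = √(s_p²(1/n₁ + 1/n₂)) = √(126.6130 × (1/23 + 1/29)) = 3.1418
t = (x̄₁ - x̄₂) / SE = (49.77 - 51.65) / 3.1418 = -1.88 / 3.1418 = -0.598
p-value = 0.5523

Since p-value > α = 0.1, we fail to reject H₀.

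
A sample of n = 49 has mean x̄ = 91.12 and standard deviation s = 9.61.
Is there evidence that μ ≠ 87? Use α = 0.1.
One-sample t-test:
H₀: μ = 87
H₁: μ ≠ 87
df = n - 1 = 48
t = (x̄ - μ₀) / (s/√n) = (91.12 - 87) / (9.61/√49) = 3.001
p-value = 0.0043

Since p-value < α = 0.1, we reject H₀.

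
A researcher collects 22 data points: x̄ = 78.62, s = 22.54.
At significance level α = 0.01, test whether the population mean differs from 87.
One-sample t-test:
H₀: μ = 87
H₁: μ ≠ 87
df = n - 1 = 21
t = (x̄ - μ₀) / (s/√n) = (78.62 - 87) / (22.54/√22) = -1.744
p-value = 0.0958

Since p-value > α = 0.01, we fail to reject H₀.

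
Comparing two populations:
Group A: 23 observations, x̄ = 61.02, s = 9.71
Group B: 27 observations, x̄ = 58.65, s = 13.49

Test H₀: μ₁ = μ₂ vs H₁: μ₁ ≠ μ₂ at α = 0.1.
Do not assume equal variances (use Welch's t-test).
Welch's two-sample t-test:
H₀: μ₁ = μ₂
H₁: μ₁ ≠ μ₂
s₁²/n₁ = 9.71²/23 = 4.0993,  s₂²/n₂ = 13.49²/27 = 6.7400
SE = √(s₁²/n₁ + s₂²/n₂) = √(4.0993 + 6.7400) = 3.2923
df (Welch-Satterthwaite) = (s₁²/n₁ + s₂²/n₂)² / [(s₁²/n₁)²/(n₁-1) + (s₂²/n₂)²/(n₂-1)] ≈ 46.79
t = (x̄₁ - x̄₂) / SE = (61.02 - 58.65) / 3.2923 = 2.37 / 3.2923 = 0.720
p-value = 0.4752

Since p-value > α = 0.1, we fail to reject H₀.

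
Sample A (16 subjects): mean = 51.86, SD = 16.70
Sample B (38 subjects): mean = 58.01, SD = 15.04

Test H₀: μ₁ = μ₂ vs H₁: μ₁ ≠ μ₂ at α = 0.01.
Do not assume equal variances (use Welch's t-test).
Welch's two-sample t-test:
H₀: μ₁ = μ₂
H₁: μ₁ ≠ μ₂
s₁²/n₁ = 16.70²/16 = 17.4306,  s₂²/n₂ = 15.04²/38 = 5.9527
SE = √(s₁²/n₁ + s₂²/n₂) = √(17.4306 + 5.9527) = 4.8356
df (Welch-Satterthwaite) = (s₁²/n₁ + s₂²/n₂)² / [(s₁²/n₁)²/(n₁-1) + (s₂²/n₂)²/(n₂-1)] ≈ 25.78
t = (x̄₁ - x̄₂) / SE = (51.86 - 58.01) / 4.8356 = -6.15 / 4.8356 = -1.272
p-value = 0.2148

Since p-value > α = 0.01, we fail to reject H₀.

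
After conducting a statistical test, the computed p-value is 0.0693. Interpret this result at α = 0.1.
Since p = 0.0693 < α = 0.1, reject H₀.
There is sufficient evidence to reject the null hypothesis; the result is statistically significant at the 0.1 level.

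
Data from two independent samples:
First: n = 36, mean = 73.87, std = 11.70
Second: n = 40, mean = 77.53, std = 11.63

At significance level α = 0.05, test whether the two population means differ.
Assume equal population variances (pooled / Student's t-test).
Student's two-sample t-test (equal variances):
H₀: μ₁ = μ₂
H₁: μ₁ ≠ μ₂
df = n₁ + n₂ - 2 = 74
Pooled variance s_p² = [(n₁-1)s₁² + (n₂-1)s₂²] / (n₁ + n₂ - 2) = [(35)(11.70²) + (39)(11.63²)] / 74 = 136.0293
SE = √(s_p²(1/n₁ + 1/n₂)) = √(136.0293 × (1/36 + 1/40)) = 2.6794
t = (x̄₁ - x̄₂) / SE = (73.87 - 77.53) / 2.6794 = -3.66 / 2.6794 = -1.366
p-value = 0.1761

Since p-value > α = 0.05, we fail to reject H₀.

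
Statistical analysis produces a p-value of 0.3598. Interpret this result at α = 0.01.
Since p = 0.3598 > α = 0.01, fail to reject H₀.
There is insufficient evidence to reject the null hypothesis; the result is not statistically significant at the 0.01 level.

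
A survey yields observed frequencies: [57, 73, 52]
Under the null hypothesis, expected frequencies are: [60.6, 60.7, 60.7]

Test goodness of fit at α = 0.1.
Chi-square goodness of fit test:
H₀: observed counts match expected distribution
H₁: observed counts differ from expected distribution
df = k - 1 = 2
χ² = Σ(O - E)²/E
   = (57 - 60.6)²/60.6 + (73 - 60.7)²/60.7 + (52 - 60.7)²/60.7
   = 0.214 + 2.492 + 1.247
   = 3.95
p-value = 0.1385

Since p-value > α = 0.1, we fail to reject H₀.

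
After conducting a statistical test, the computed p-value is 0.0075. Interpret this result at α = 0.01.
Since p = 0.0075 < α = 0.01, reject H₀.
There is sufficient evidence to reject the null hypothesis; the result is statistically significant at the 0.01 level.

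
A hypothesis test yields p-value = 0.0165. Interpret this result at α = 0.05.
Since p = 0.0165 < α = 0.05, reject H₀.
There is sufficient evidence to reject the null hypothesis; the result is statistically significant at the 0.05 level.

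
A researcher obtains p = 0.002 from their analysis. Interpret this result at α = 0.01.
Since p = 0.002 < α = 0.01, reject H₀.
There is sufficient evidence to reject the null hypothesis; the result is statistically significant at the 0.01 level.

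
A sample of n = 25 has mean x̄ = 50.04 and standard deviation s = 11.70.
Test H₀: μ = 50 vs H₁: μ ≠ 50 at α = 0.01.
One-sample t-test:
H₀: μ = 50
H₁: μ ≠ 50
df = n - 1 = 24
t = (x̄ - μ₀) / (s/√n) = (50.04 - 50) / (11.70/√25) = 0.017
p-value = 0.9865

Since p-value > α = 0.01, we fail to reject H₀.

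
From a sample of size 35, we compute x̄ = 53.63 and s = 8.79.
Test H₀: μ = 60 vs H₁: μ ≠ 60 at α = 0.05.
One-sample t-test:
H₀: μ = 60
H₁: μ ≠ 60
df = n - 1 = 34
t = (x̄ - μ₀) / (s/√n) = (53.63 - 60) / (8.79/√35) = -4.287
p-value = 0.0001

Since p-value < α = 0.05, we reject H₀.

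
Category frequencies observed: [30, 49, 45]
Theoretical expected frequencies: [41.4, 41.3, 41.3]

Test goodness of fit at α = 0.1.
Chi-square goodness of fit test:
H₀: observed counts match expected distribution
H₁: observed counts differ from expected distribution
df = k - 1 = 2
χ² = Σ(O - E)²/E
   = (30 - 41.4)²/41.4 + (49 - 41.3)²/41.3 + (45 - 41.3)²/41.3
   = 3.139 + 1.436 + 0.331
   = 4.91
p-value = 0.0860

Since p-value < α = 0.1, we reject H₀.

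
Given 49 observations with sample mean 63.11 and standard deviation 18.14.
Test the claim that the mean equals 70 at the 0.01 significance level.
One-sample t-test:
H₀: μ = 70
H₁: μ ≠ 70
df = n - 1 = 48
t = (x̄ - μ₀) / (s/√n) = (63.11 - 70) / (18.14/√49) = -2.659
p-value = 0.0106

Since p-value > α = 0.01, we fail to reject H₀.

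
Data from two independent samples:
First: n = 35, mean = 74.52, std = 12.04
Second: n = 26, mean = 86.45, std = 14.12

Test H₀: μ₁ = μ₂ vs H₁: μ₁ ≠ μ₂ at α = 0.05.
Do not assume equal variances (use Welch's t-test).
Welch's two-sample t-test:
H₀: μ₁ = μ₂
H₁: μ₁ ≠ μ₂
s₁²/n₁ = 12.04²/35 = 4.1418,  s₂²/n₂ = 14.12²/26 = 7.6682
SE = √(s₁²/n₁ + s₂²/n₂) = √(4.1418 + 7.6682) = 3.4366
df (Welch-Satterthwaite) = (s₁²/n₁ + s₂²/n₂)² / [(s₁²/n₁)²/(n₁-1) + (s₂²/n₂)²/(n₂-1)] ≈ 48.83
t = (x̄₁ - x̄₂) / SE = (74.52 - 86.45) / 3.4366 = -11.93 / 3.4366 = -3.471
p-value = 0.0011

Since p-value < α = 0.05, we reject H₀.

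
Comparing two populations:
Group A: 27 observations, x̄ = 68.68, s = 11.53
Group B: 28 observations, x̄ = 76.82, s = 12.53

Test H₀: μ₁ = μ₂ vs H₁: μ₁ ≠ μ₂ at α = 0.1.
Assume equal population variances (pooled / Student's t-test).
Student's two-sample t-test (equal variances):
H₀: μ₁ = μ₂
H₁: μ₁ ≠ μ₂
df = n₁ + n₂ - 2 = 53
Pooled variance s_p² = [(n₁-1)s₁² + (n₂-1)s₂²] / (n₁ + n₂ - 2) = [(26)(11.53²) + (27)(12.53²)] / 53 = 145.1979
SE = √(s_p²(1/n₁ + 1/n₂)) = √(145.1979 × (1/27 + 1/28)) = 3.2501
t = (x̄₁ - x̄₂) / SE = (68.68 - 76.82) / 3.2501 = -8.14 / 3.2501 = -2.505
p-value = 0.0154

Since p-value < α = 0.1, we reject H₀.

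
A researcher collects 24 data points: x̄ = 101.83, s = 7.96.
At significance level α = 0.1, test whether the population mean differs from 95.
One-sample t-test:
H₀: μ = 95
H₁: μ ≠ 95
df = n - 1 = 23
t = (x̄ - μ₀) / (s/√n) = (101.83 - 95) / (7.96/√24) = 4.204
p-value = 0.0003

Since p-value < α = 0.1, we reject H₀.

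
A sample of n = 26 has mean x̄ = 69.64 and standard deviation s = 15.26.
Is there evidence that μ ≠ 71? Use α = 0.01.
One-sample t-test:
H₀: μ = 71
H₁: μ ≠ 71
df = n - 1 = 25
t = (x̄ - μ₀) / (s/√n) = (69.64 - 71) / (15.26/√26) = -0.454
p-value = 0.6534

Since p-value > α = 0.01, we fail to reject H₀.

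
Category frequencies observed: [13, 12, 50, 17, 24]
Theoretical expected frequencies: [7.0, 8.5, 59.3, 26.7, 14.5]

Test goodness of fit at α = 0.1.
Chi-square goodness of fit test:
H₀: observed counts match expected distribution
H₁: observed counts differ from expected distribution
df = k - 1 = 4
χ² = Σ(O - E)²/E
   = (13 - 7.0)²/7.0 + (12 - 8.5)²/8.5 + (50 - 59.3)²/59.3 + (17 - 26.7)²/26.7 + (24 - 14.5)²/14.5
   = 5.143 + 1.441 + 1.459 + 3.524 + 6.224
   = 17.79
p-value = 0.0014

Since p-value < α = 0.1, we reject H₀.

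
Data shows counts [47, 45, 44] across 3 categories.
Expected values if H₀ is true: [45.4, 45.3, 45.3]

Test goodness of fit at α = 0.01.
Chi-square goodness of fit test:
H₀: observed counts match expected distribution
H₁: observed counts differ from expected distribution
df = k - 1 = 2
χ² = Σ(O - E)²/E
   = (47 - 45.4)²/45.4 + (45 - 45.3)²/45.3 + (44 - 45.3)²/45.3
   = 0.056 + 0.002 + 0.037
   = 0.10
p-value = 0.9533

Since p-value > α = 0.01, we fail to reject H₀.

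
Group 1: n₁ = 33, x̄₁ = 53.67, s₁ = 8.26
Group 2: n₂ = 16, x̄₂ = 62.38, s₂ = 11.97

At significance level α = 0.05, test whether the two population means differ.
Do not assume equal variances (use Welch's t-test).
Welch's two-sample t-test:
H₀: μ₁ = μ₂
H₁: μ₁ ≠ μ₂
s₁²/n₁ = 8.26²/33 = 2.0675,  s₂²/n₂ = 11.97²/16 = 8.9551
SE = √(s₁²/n₁ + s₂²/n₂) = √(2.0675 + 8.9551) = 3.3200
df (Welch-Satterthwaite) = (s₁²/n₁ + s₂²/n₂)² / [(s₁²/n₁)²/(n₁-1) + (s₂²/n₂)²/(n₂-1)] ≈ 22.17
t = (x̄₁ - x̄₂) / SE = (53.67 - 62.38) / 3.3200 = -8.71 / 3.3200 = -2.623
p-value = 0.0155

Since p-value < α = 0.05, we reject H₀.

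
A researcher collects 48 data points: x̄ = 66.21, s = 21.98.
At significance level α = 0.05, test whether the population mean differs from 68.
One-sample t-test:
H₀: μ = 68
H₁: μ ≠ 68
df = n - 1 = 47
t = (x̄ - μ₀) / (s/√n) = (66.21 - 68) / (21.98/√48) = -0.564
p-value = 0.5753

Since p-value > α = 0.05, we fail to reject H₀.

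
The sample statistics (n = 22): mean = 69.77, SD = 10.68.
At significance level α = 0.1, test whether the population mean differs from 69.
One-sample t-test:
H₀: μ = 69
H₁: μ ≠ 69
df = n - 1 = 21
t = (x̄ - μ₀) / (s/√n) = (69.77 - 69) / (10.68/√22) = 0.338
p-value = 0.7386

Since p-value > α = 0.1, we fail to reject H₀.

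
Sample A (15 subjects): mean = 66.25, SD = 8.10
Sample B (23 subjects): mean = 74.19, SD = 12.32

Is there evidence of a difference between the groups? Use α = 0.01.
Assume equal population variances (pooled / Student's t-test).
Student's two-sample t-test (equal variances):
H₀: μ₁ = μ₂
H₁: μ₁ ≠ μ₂
df = n₁ + n₂ - 2 = 36
Pooled variance s_p² = [(n₁-1)s₁² + (n₂-1)s₂²] / (n₁ + n₂ - 2) = [(14)(8.10²) + (22)(12.32²)] / 36 = 118.2709
SE = √(s_p²(1/n₁ + 1/n₂)) = √(118.2709 × (1/15 + 1/23)) = 3.6093
t = (x̄₁ - x̄₂) / SE = (66.25 - 74.19) / 3.6093 = -7.94 / 3.6093 = -2.200
p-value = 0.0343

Since p-value > α = 0.01, we fail to reject H₀.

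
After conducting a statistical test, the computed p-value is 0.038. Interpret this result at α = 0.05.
Since p = 0.038 < α = 0.05, reject H₀.
There is sufficient evidence to reject the null hypothesis; the result is statistically significant at the 0.05 level.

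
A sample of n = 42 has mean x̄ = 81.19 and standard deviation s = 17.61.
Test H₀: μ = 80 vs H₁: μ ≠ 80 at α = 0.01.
One-sample t-test:
H₀: μ = 80
H₁: μ ≠ 80
df = n - 1 = 41
t = (x̄ - μ₀) / (s/√n) = (81.19 - 80) / (17.61/√42) = 0.438
p-value = 0.6637

Since p-value > α = 0.01, we fail to reject H₀.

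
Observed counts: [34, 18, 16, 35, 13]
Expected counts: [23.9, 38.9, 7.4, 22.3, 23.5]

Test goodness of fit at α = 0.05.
Chi-square goodness of fit test:
H₀: observed counts match expected distribution
H₁: observed counts differ from expected distribution
df = k - 1 = 4
χ² = Σ(O - E)²/E
   = (34 - 23.9)²/23.9 + (18 - 38.9)²/38.9 + (16 - 7.4)²/7.4 + (35 - 22.3)²/22.3 + (13 - 23.5)²/23.5
   = 4.268 + 11.229 + 9.995 + 7.233 + 4.691
   = 37.42
p-value < 0.0001

Since p-value < α = 0.05, we reject H₀.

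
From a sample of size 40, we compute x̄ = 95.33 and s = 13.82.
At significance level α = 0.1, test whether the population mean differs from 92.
One-sample t-test:
H₀: μ = 92
H₁: μ ≠ 92
df = n - 1 = 39
t = (x̄ - μ₀) / (s/√n) = (95.33 - 92) / (13.82/√40) = 1.524
p-value = 0.1356

Since p-value > α = 0.1, we fail to reject H₀.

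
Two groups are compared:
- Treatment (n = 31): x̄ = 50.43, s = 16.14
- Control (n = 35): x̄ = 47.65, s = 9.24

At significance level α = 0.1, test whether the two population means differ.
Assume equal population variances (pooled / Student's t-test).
Student's two-sample t-test (equal variances):
H₀: μ₁ = μ₂
H₁: μ₁ ≠ μ₂
df = n₁ + n₂ - 2 = 64
Pooled variance s_p² = [(n₁-1)s₁² + (n₂-1)s₂²] / (n₁ + n₂ - 2) = [(30)(16.14²) + (34)(9.24²)] / 64 = 167.4660
SE = √(s_p²(1/n₁ + 1/n₂)) = √(167.4660 × (1/31 + 1/35)) = 3.1917
t = (x̄₁ - x̄₂) / SE = (50.43 - 47.65) / 3.1917 = 2.78 / 3.1917 = 0.871
p-value = 0.3870

Since p-value > α = 0.1, we fail to reject H₀.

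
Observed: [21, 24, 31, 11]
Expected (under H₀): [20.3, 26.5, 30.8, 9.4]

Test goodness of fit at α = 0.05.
Chi-square goodness of fit test:
H₀: observed counts match expected distribution
H₁: observed counts differ from expected distribution
df = k - 1 = 3
χ² = Σ(O - E)²/E
   = (21 - 20.3)²/20.3 + (24 - 26.5)²/26.5 + (31 - 30.8)²/30.8 + (11 - 9.4)²/9.4
   = 0.024 + 0.236 + 0.001 + 0.272
   = 0.53
p-value = 0.9114

Since p-value > α = 0.05, we fail to reject H₀.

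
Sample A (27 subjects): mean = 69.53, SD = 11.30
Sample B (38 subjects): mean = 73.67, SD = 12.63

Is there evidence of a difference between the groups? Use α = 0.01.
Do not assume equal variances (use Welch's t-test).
Welch's two-sample t-test:
H₀: μ₁ = μ₂
H₁: μ₁ ≠ μ₂
s₁²/n₁ = 11.30²/27 = 4.7293,  s₂²/n₂ = 12.63²/38 = 4.1978
SE = √(s₁²/n₁ + s₂²/n₂) = √(4.7293 + 4.1978) = 2.9878
df (Welch-Satterthwaite) = (s₁²/n₁ + s₂²/n₂)² / [(s₁²/n₁)²/(n₁-1) + (s₂²/n₂)²/(n₂-1)] ≈ 59.63
t = (x̄₁ - x̄₂) / SE = (69.53 - 73.67) / 2.9878 = -4.14 / 2.9878 = -1.386
p-value = 0.1710

Since p-value > α = 0.01, we fail to reject H₀.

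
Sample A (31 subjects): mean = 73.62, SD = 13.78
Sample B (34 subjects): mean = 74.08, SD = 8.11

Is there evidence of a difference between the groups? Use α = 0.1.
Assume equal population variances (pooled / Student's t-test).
Student's two-sample t-test (equal variances):
H₀: μ₁ = μ₂
H₁: μ₁ ≠ μ₂
df = n₁ + n₂ - 2 = 63
Pooled variance s_p² = [(n₁-1)s₁² + (n₂-1)s₂²] / (n₁ + n₂ - 2) = [(30)(13.78²) + (33)(8.11²)] / 63 = 124.8751
SE = √(s_p²(1/n₁ + 1/n₂)) = √(124.8751 × (1/31 + 1/34)) = 2.7751
t = (x̄₁ - x̄₂) / SE = (73.62 - 74.08) / 2.7751 = -0.46 / 2.7751 = -0.166
p-value = 0.8689

Since p-value > α = 0.1, we fail to reject H₀.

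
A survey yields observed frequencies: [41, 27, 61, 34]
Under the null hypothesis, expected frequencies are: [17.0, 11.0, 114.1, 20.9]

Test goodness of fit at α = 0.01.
Chi-square goodness of fit test:
H₀: observed counts match expected distribution
H₁: observed counts differ from expected distribution
df = k - 1 = 3
χ² = Σ(O - E)²/E
   = (41 - 17.0)²/17.0 + (27 - 11.0)²/11.0 + (61 - 114.1)²/114.1 + (34 - 20.9)²/20.9
   = 33.882 + 23.273 + 24.712 + 8.211
   = 90.08
p-value < 0.0001

Since p-value < α = 0.01, we reject H₀.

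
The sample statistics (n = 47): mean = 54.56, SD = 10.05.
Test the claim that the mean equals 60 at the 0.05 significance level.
One-sample t-test:
H₀: μ = 60
H₁: μ ≠ 60
df = n - 1 = 46
t = (x̄ - μ₀) / (s/√n) = (54.56 - 60) / (10.05/√47) = -3.711
p-value = 0.0006

Since p-value < α = 0.05, we reject H₀.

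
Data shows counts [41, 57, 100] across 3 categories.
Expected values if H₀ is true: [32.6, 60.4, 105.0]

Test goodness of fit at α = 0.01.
Chi-square goodness of fit test:
H₀: observed counts match expected distribution
H₁: observed counts differ from expected distribution
df = k - 1 = 2
χ² = Σ(O - E)²/E
   = (41 - 32.6)²/32.6 + (57 - 60.4)²/60.4 + (100 - 105.0)²/105.0
   = 2.164 + 0.191 + 0.238
   = 2.59
p-value = 0.2734

Since p-value > α = 0.01, we fail to reject H₀.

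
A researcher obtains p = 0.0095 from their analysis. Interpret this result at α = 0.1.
Since p = 0.0095 < α = 0.1, reject H₀.
There is sufficient evidence to reject the null hypothesis; the result is statistically significant at the 0.1 level.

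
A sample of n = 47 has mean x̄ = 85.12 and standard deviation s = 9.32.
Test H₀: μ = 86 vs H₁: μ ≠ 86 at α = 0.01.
One-sample t-test:
H₀: μ = 86
H₁: μ ≠ 86
df = n - 1 = 46
t = (x̄ - μ₀) / (s/√n) = (85.12 - 86) / (9.32/√47) = -0.647
p-value = 0.5206

Since p-value > α = 0.01, we fail to reject H₀.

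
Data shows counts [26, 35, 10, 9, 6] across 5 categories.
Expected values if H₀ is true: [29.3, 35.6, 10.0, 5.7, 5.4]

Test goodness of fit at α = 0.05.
Chi-square goodness of fit test:
H₀: observed counts match expected distribution
H₁: observed counts differ from expected distribution
df = k - 1 = 4
χ² = Σ(O - E)²/E
   = (26 - 29.3)²/29.3 + (35 - 35.6)²/35.6 + (10 - 10.0)²/10.0 + (9 - 5.7)²/5.7 + (6 - 5.4)²/5.4
   = 0.372 + 0.010 + 0.000 + 1.911 + 0.067
   = 2.36
p-value = 0.6701

Since p-value > α = 0.05, we fail to reject H₀.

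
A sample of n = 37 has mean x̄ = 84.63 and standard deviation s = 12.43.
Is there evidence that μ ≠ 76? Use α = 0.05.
One-sample t-test:
H₀: μ = 76
H₁: μ ≠ 76
df = n - 1 = 36
t = (x̄ - μ₀) / (s/√n) = (84.63 - 76) / (12.43/√37) = 4.223
p-value = 0.0002

Since p-value < α = 0.05, we reject H₀.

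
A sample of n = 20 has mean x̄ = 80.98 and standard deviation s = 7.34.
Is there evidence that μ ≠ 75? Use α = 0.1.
One-sample t-test:
H₀: μ = 75
H₁: μ ≠ 75
df = n - 1 = 19
t = (x̄ - μ₀) / (s/√n) = (80.98 - 75) / (7.34/√20) = 3.644
p-value = 0.0017

Since p-value < α = 0.1, we reject H₀.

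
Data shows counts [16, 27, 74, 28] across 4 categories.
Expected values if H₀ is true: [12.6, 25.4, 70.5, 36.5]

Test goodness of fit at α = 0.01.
Chi-square goodness of fit test:
H₀: observed counts match expected distribution
H₁: observed counts differ from expected distribution
df = k - 1 = 3
χ² = Σ(O - E)²/E
   = (16 - 12.6)²/12.6 + (27 - 25.4)²/25.4 + (74 - 70.5)²/70.5 + (28 - 36.5)²/36.5
   = 0.917 + 0.101 + 0.174 + 1.979
   = 3.17
p-value = 0.3659

Since p-value > α = 0.01, we fail to reject H₀.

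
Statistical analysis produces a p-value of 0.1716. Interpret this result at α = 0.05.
Since p = 0.1716 > α = 0.05, fail to reject H₀.
There is insufficient evidence to reject the null hypothesis; the result is not statistically significant at the 0.05 level.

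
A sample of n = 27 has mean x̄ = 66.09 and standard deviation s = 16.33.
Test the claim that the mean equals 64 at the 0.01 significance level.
One-sample t-test:
H₀: μ = 64
H₁: μ ≠ 64
df = n - 1 = 26
t = (x̄ - μ₀) / (s/√n) = (66.09 - 64) / (16.33/√27) = 0.665
p-value = 0.5119

Since p-value > α = 0.01, we fail to reject H₀.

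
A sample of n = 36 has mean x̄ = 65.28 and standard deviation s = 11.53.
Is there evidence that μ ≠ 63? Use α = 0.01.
One-sample t-test:
H₀: μ = 63
H₁: μ ≠ 63
df = n - 1 = 35
t = (x̄ - μ₀) / (s/√n) = (65.28 - 63) / (11.53/√36) = 1.186
p-value = 0.2434

Since p-value > α = 0.01, we fail to reject H₀.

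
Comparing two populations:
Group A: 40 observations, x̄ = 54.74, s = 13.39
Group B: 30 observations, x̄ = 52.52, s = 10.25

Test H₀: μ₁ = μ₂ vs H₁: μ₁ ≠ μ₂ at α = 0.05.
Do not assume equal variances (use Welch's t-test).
Welch's two-sample t-test:
H₀: μ₁ = μ₂
H₁: μ₁ ≠ μ₂
s₁²/n₁ = 13.39²/40 = 4.4823,  s₂²/n₂ = 10.25²/30 = 3.5021
SE = √(s₁²/n₁ + s₂²/n₂) = √(4.4823 + 3.5021) = 2.8257
df (Welch-Satterthwaite) = (s₁²/n₁ + s₂²/n₂)² / [(s₁²/n₁)²/(n₁-1) + (s₂²/n₂)²/(n₂-1)] ≈ 67.96
t = (x̄₁ - x̄₂) / SE = (54.74 - 52.52) / 2.8257 = 2.22 / 2.8257 = 0.786
p-value = 0.4348

Since p-value > α = 0.05, we fail to reject H₀.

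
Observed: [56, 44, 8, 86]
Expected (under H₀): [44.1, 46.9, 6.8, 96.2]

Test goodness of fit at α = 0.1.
Chi-square goodness of fit test:
H₀: observed counts match expected distribution
H₁: observed counts differ from expected distribution
df = k - 1 = 3
χ² = Σ(O - E)²/E
   = (56 - 44.1)²/44.1 + (44 - 46.9)²/46.9 + (8 - 6.8)²/6.8 + (86 - 96.2)²/96.2
   = 3.211 + 0.179 + 0.212 + 1.081
   = 4.68
p-value = 0.1965

Since p-value > α = 0.1, we fail to reject H₀.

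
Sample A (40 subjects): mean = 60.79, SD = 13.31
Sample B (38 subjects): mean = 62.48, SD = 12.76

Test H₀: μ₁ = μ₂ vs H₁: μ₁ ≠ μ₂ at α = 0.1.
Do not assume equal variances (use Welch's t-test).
Welch's two-sample t-test:
H₀: μ₁ = μ₂
H₁: μ₁ ≠ μ₂
s₁²/n₁ = 13.31²/40 = 4.4289,  s₂²/n₂ = 12.76²/38 = 4.2847
SE = √(s₁²/n₁ + s₂²/n₂) = √(4.4289 + 4.2847) = 2.9519
df (Welch-Satterthwaite) = (s₁²/n₁ + s₂²/n₂)² / [(s₁²/n₁)²/(n₁-1) + (s₂²/n₂)²/(n₂-1)] ≈ 75.99
t = (x̄₁ - x̄₂) / SE = (60.79 - 62.48) / 2.9519 = -1.69 / 2.9519 = -0.573
p-value = 0.5687

Since p-value > α = 0.1, we fail to reject H₀.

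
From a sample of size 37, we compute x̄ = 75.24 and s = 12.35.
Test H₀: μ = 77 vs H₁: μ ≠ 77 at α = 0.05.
One-sample t-test:
H₀: μ = 77
H₁: μ ≠ 77
df = n - 1 = 36
t = (x̄ - μ₀) / (s/√n) = (75.24 - 77) / (12.35/√37) = -0.867
p-value = 0.3918

Since p-value > α = 0.05, we fail to reject H₀.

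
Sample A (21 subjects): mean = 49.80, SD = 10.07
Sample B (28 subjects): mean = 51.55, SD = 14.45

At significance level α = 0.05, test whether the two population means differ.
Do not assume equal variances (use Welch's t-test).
Welch's two-sample t-test:
H₀: μ₁ = μ₂
H₁: μ₁ ≠ μ₂
s₁²/n₁ = 10.07²/21 = 4.8288,  s₂²/n₂ = 14.45²/28 = 7.4572
SE = √(s₁²/n₁ + s₂²/n₂) = √(4.8288 + 7.4572) = 3.5051
df (Welch-Satterthwaite) = (s₁²/n₁ + s₂²/n₂)² / [(s₁²/n₁)²/(n₁-1) + (s₂²/n₂)²/(n₂-1)] ≈ 46.80
t = (x̄₁ - x̄₂) / SE = (49.80 - 51.55) / 3.5051 = -1.75 / 3.5051 = -0.499
p-value = 0.6199

Since p-value > α = 0.05, we fail to reject H₀.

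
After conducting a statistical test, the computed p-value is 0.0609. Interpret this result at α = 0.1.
Since p = 0.0609 < α = 0.1, reject H₀.
There is sufficient evidence to reject the null hypothesis; the result is statistically significant at the 0.1 level.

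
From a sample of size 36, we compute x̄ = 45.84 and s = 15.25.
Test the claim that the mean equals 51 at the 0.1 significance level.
One-sample t-test:
H₀: μ = 51
H₁: μ ≠ 51
df = n - 1 = 35
t = (x̄ - μ₀) / (s/√n) = (45.84 - 51) / (15.25/√36) = -2.030
p-value = 0.0500

Since p-value < α = 0.1, we reject H₀.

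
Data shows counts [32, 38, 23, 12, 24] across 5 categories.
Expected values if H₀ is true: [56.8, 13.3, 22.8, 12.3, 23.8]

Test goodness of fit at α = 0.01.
Chi-square goodness of fit test:
H₀: observed counts match expected distribution
H₁: observed counts differ from expected distribution
df = k - 1 = 4
χ² = Σ(O - E)²/E
   = (32 - 56.8)²/56.8 + (38 - 13.3)²/13.3 + (23 - 22.8)²/22.8 + (12 - 12.3)²/12.3 + (24 - 23.8)²/23.8
   = 10.828 + 45.871 + 0.002 + 0.007 + 0.002
   = 56.71
p-value < 0.0001

Since p-value < α = 0.01, we reject H₀.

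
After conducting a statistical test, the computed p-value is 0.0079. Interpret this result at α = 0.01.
Since p = 0.0079 < α = 0.01, reject H₀.
There is sufficient evidence to reject the null hypothesis; the result is statistically significant at the 0.01 level.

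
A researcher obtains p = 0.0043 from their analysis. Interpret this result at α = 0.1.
Since p = 0.0043 < α = 0.1, reject H₀.
There is sufficient evidence to reject the null hypothesis; the result is statistically significant at the 0.1 level.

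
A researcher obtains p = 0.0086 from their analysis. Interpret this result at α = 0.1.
Since p = 0.0086 < α = 0.1, reject H₀.
There is sufficient evidence to reject the null hypothesis; the result is statistically significant at the 0.1 level.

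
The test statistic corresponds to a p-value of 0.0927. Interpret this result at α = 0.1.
Since p = 0.0927 < α = 0.1, reject H₀.
There is sufficient evidence to reject the null hypothesis; the result is statistically significant at the 0.1 level.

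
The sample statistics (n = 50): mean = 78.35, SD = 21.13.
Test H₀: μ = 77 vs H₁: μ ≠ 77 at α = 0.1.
One-sample t-test:
H₀: μ = 77
H₁: μ ≠ 77
df = n - 1 = 49
t = (x̄ - μ₀) / (s/√n) = (78.35 - 77) / (21.13/√50) = 0.452
p-value = 0.6534

Since p-value > α = 0.1, we fail to reject H₀.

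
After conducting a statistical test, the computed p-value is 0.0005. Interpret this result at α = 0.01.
Since p = 0.0005 < α = 0.01, reject H₀.
There is sufficient evidence to reject the null hypothesis; the result is statistically significant at the 0.01 level.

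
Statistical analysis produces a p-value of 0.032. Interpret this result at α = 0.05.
Since p = 0.032 < α = 0.05, reject H₀.
There is sufficient evidence to reject the null hypothesis; the result is statistically significant at the 0.05 level.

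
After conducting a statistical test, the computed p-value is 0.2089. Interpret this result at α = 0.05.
Since p = 0.2089 > α = 0.05, fail to reject H₀.
There is insufficient evidence to reject the null hypothesis; the result is not statistically significant at the 0.05 level.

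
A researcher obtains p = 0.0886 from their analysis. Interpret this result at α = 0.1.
Since p = 0.0886 < α = 0.1, reject H₀.
There is sufficient evidence to reject the null hypothesis; the result is statistically significant at the 0.1 level.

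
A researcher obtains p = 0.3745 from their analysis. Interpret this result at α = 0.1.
Since p = 0.3745 > α = 0.1, fail to reject H₀.
There is insufficient evidence to reject the null hypothesis; the result is not statistically significant at the 0.1 level.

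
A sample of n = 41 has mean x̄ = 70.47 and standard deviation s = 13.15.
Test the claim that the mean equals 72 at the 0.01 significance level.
One-sample t-test:
H₀: μ = 72
H₁: μ ≠ 72
df = n - 1 = 40
t = (x̄ - μ₀) / (s/√n) = (70.47 - 72) / (13.15/√41) = -0.745
p-value = 0.4606

Since p-value > α = 0.01, we fail to reject H₀.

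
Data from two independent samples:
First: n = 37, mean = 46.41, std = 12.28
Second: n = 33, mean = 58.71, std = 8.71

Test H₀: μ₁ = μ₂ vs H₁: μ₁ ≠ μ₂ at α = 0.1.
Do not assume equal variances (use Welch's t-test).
Welch's two-sample t-test:
H₀: μ₁ = μ₂
H₁: μ₁ ≠ μ₂
s₁²/n₁ = 12.28²/37 = 4.0756,  s₂²/n₂ = 8.71²/33 = 2.2989
SE = √(s₁²/n₁ + s₂²/n₂) = √(4.0756 + 2.2989) = 2.5248
df (Welch-Satterthwaite) = (s₁²/n₁ + s₂²/n₂)² / [(s₁²/n₁)²/(n₁-1) + (s₂²/n₂)²/(n₂-1)] ≈ 64.85
t = (x̄₁ - x̄₂) / SE = (46.41 - 58.71) / 2.5248 = -12.30 / 2.5248 = -4.872
p-value < 0.0001

Since p-value < α = 0.1, we reject H₀.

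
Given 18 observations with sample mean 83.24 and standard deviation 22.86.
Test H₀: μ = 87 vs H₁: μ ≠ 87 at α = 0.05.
One-sample t-test:
H₀: μ = 87
H₁: μ ≠ 87
df = n - 1 = 17
t = (x̄ - μ₀) / (s/√n) = (83.24 - 87) / (22.86/√18) = -0.698
p-value = 0.4947

Since p-value > α = 0.05, we fail to reject H₀.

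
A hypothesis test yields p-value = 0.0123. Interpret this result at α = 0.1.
Since p = 0.0123 < α = 0.1, reject H₀.
There is sufficient evidence to reject the null hypothesis; the result is statistically significant at the 0.1 level.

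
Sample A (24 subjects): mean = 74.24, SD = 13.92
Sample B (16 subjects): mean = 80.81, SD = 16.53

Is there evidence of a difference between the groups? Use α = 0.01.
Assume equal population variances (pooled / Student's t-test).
Student's two-sample t-test (equal variances):
H₀: μ₁ = μ₂
H₁: μ₁ ≠ μ₂
df = n₁ + n₂ - 2 = 38
Pooled variance s_p² = [(n₁-1)s₁² + (n₂-1)s₂²] / (n₁ + n₂ - 2) = [(23)(13.92²) + (15)(16.53²)] / 38 = 225.1379
SE = √(s_p²(1/n₁ + 1/n₂)) = √(225.1379 × (1/24 + 1/16)) = 4.8427
t = (x̄₁ - x̄₂) / SE = (74.24 - 80.81) / 4.8427 = -6.57 / 4.8427 = -1.357
p-value = 0.1829

Since p-value > α = 0.01, we fail to reject H₀.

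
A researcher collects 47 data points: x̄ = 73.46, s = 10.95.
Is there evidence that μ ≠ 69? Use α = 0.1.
One-sample t-test:
H₀: μ = 69
H₁: μ ≠ 69
df = n - 1 = 46
t = (x̄ - μ₀) / (s/√n) = (73.46 - 69) / (10.95/√47) = 2.792
p-value = 0.0076

Since p-value < α = 0.1, we reject H₀.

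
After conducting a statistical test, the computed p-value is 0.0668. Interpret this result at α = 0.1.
Since p = 0.0668 < α = 0.1, reject H₀.
There is sufficient evidence to reject the null hypothesis; the result is statistically significant at the 0.1 level.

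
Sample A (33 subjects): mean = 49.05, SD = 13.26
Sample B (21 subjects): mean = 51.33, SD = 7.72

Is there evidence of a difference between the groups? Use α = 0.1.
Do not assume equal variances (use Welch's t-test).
Welch's two-sample t-test:
H₀: μ₁ = μ₂
H₁: μ₁ ≠ μ₂
s₁²/n₁ = 13.26²/33 = 5.3281,  s₂²/n₂ = 7.72²/21 = 2.8380
SE = √(s₁²/n₁ + s₂²/n₂) = √(5.3281 + 2.8380) = 2.8576
df (Welch-Satterthwaite) = (s₁²/n₁ + s₂²/n₂)² / [(s₁²/n₁)²/(n₁-1) + (s₂²/n₂)²/(n₂-1)] ≈ 51.70
t = (x̄₁ - x̄₂) / SE = (49.05 - 51.33) / 2.8576 = -2.28 / 2.8576 = -0.798
p-value = 0.4286

Since p-value > α = 0.1, we fail to reject H₀.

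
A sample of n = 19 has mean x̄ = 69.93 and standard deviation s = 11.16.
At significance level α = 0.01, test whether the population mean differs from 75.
One-sample t-test:
H₀: μ = 75
H₁: μ ≠ 75
df = n - 1 = 18
t = (x̄ - μ₀) / (s/√n) = (69.93 - 75) / (11.16/√19) = -1.980
p-value = 0.0632

Since p-value > α = 0.01, we fail to reject H₀.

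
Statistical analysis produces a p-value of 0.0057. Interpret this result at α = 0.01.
Since p = 0.0057 < α = 0.01, reject H₀.
There is sufficient evidence to reject the null hypothesis; the result is statistically significant at the 0.01 level.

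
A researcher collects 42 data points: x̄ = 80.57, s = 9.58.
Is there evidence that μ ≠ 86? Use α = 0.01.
One-sample t-test:
H₀: μ = 86
H₁: μ ≠ 86
df = n - 1 = 41
t = (x̄ - μ₀) / (s/√n) = (80.57 - 86) / (9.58/√42) = -3.673
p-value = 0.0007

Since p-value < α = 0.01, we reject H₀.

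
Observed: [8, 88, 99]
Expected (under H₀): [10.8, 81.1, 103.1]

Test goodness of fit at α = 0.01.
Chi-square goodness of fit test:
H₀: observed counts match expected distribution
H₁: observed counts differ from expected distribution
df = k - 1 = 2
χ² = Σ(O - E)²/E
   = (8 - 10.8)²/10.8 + (88 - 81.1)²/81.1 + (99 - 103.1)²/103.1
   = 0.726 + 0.587 + 0.163
   = 1.48
p-value = 0.4781

Since p-value > α = 0.01, we fail to reject H₀.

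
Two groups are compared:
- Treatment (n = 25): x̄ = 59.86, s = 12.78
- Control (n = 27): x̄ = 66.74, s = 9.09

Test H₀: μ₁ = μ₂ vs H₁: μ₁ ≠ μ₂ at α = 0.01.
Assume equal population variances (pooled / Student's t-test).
Student's two-sample t-test (equal variances):
H₀: μ₁ = μ₂
H₁: μ₁ ≠ μ₂
df = n₁ + n₂ - 2 = 50
Pooled variance s_p² = [(n₁-1)s₁² + (n₂-1)s₂²] / (n₁ + n₂ - 2) = [(24)(12.78²) + (26)(9.09²)] / 50 = 121.3642
SE = √(s_p²(1/n₁ + 1/n₂)) = √(121.3642 × (1/25 + 1/27)) = 3.0577
t = (x̄₁ - x̄₂) / SE = (59.86 - 66.74) / 3.0577 = -6.88 / 3.0577 = -2.250
p-value = 0.0289

Since p-value > α = 0.01, we fail to reject H₀.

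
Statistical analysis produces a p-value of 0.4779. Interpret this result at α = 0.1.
Since p = 0.4779 > α = 0.1, fail to reject H₀.
There is insufficient evidence to reject the null hypothesis; the result is not statistically significant at the 0.1 level.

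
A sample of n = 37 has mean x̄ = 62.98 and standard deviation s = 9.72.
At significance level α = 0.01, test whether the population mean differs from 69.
One-sample t-test:
H₀: μ = 69
H₁: μ ≠ 69
df = n - 1 = 36
t = (x̄ - μ₀) / (s/√n) = (62.98 - 69) / (9.72/√37) = -3.767
p-value = 0.0006

Since p-value < α = 0.01, we reject H₀.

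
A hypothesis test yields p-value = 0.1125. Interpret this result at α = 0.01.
Since p = 0.1125 > α = 0.01, fail to reject H₀.
There is insufficient evidence to reject the null hypothesis; the result is not statistically significant at the 0.01 level.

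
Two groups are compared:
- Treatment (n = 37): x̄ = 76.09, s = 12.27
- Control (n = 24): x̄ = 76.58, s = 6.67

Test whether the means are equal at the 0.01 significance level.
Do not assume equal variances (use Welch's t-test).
Welch's two-sample t-test:
H₀: μ₁ = μ₂
H₁: μ₁ ≠ μ₂
s₁²/n₁ = 12.27²/37 = 4.0690,  s₂²/n₂ = 6.67²/24 = 1.8537
SE = √(s₁²/n₁ + s₂²/n₂) = √(4.0690 + 1.8537) = 2.4337
df (Welch-Satterthwaite) = (s₁²/n₁ + s₂²/n₂)² / [(s₁²/n₁)²/(n₁-1) + (s₂²/n₂)²/(n₂-1)] ≈ 57.57
t = (x̄₁ - x̄₂) / SE = (76.09 - 76.58) / 2.4337 = -0.49 / 2.4337 = -0.201
p-value = 0.8411

Since p-value > α = 0.01, we fail to reject H₀.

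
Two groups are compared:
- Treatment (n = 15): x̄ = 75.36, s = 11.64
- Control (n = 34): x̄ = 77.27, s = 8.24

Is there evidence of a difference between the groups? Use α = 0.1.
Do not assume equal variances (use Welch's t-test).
Welch's two-sample t-test:
H₀: μ₁ = μ₂
H₁: μ₁ ≠ μ₂
s₁²/n₁ = 11.64²/15 = 9.0326,  s₂²/n₂ = 8.24²/34 = 1.9970
SE = √(s₁²/n₁ + s₂²/n₂) = √(9.0326 + 1.9970) = 3.3211
df (Welch-Satterthwaite) = (s₁²/n₁ + s₂²/n₂)² / [(s₁²/n₁)²/(n₁-1) + (s₂²/n₂)²/(n₂-1)] ≈ 20.45
t = (x̄₁ - x̄₂) / SE = (75.36 - 77.27) / 3.3211 = -1.91 / 3.3211 = -0.575
p-value = 0.5715

Since p-value > α = 0.1, we fail to reject H₀.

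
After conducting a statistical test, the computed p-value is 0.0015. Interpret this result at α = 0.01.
Since p = 0.0015 < α = 0.01, reject H₀.
There is sufficient evidence to reject the null hypothesis; the result is statistically significant at the 0.01 level.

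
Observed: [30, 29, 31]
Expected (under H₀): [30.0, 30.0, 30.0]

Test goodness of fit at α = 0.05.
Chi-square goodness of fit test:
H₀: observed counts match expected distribution
H₁: observed counts differ from expected distribution
df = k - 1 = 2
χ² = Σ(O - E)²/E
   = (30 - 30.0)²/30.0 + (29 - 30.0)²/30.0 + (31 - 30.0)²/30.0
   = 0.000 + 0.033 + 0.033
   = 0.07
p-value = 0.9672

Since p-value > α = 0.05, we fail to reject H₀.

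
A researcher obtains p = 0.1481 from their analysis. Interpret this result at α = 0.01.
Since p = 0.1481 > α = 0.01, fail to reject H₀.
There is insufficient evidence to reject the null hypothesis; the result is not statistically significant at the 0.01 level.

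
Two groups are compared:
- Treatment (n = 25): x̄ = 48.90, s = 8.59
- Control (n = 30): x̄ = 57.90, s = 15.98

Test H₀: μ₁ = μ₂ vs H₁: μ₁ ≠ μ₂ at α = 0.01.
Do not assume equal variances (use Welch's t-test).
Welch's two-sample t-test:
H₀: μ₁ = μ₂
H₁: μ₁ ≠ μ₂
s₁²/n₁ = 8.59²/25 = 2.9515,  s₂²/n₂ = 15.98²/30 = 8.5120
SE = √(s₁²/n₁ + s₂²/n₂) = √(2.9515 + 8.5120) = 3.3858
df (Welch-Satterthwaite) = (s₁²/n₁ + s₂²/n₂)² / [(s₁²/n₁)²/(n₁-1) + (s₂²/n₂)²/(n₂-1)] ≈ 45.93
t = (x̄₁ - x̄₂) / SE = (48.90 - 57.90) / 3.3858 = -9.00 / 3.3858 = -2.658
p-value = 0.0108

Since p-value > α = 0.01, we fail to reject H₀.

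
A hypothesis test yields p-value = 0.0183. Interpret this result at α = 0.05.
Since p = 0.0183 < α = 0.05, reject H₀.
There is sufficient evidence to reject the null hypothesis; the result is statistically significant at the 0.05 level.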